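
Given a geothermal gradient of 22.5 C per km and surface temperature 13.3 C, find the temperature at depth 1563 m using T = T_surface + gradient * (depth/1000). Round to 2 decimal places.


Convert depth to km: 1563 / 1000 = 1.563 km
Temperature increase = gradient * depth_km = 22.5 * 1.563 = 35.17 C
Temperature at depth = T_surface + delta_T = 13.3 + 35.17
T = 48.47 C

48.47


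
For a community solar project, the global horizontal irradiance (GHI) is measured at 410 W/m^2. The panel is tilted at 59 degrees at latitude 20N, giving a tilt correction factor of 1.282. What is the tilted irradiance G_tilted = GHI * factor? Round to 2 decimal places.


Identify the given values:
  GHI = 410 W/m^2, tilt correction factor = 1.282
Apply the formula G_tilted = GHI * factor:
  G_tilted = 410 * 1.282
  G_tilted = 525.62 W/m^2

525.62


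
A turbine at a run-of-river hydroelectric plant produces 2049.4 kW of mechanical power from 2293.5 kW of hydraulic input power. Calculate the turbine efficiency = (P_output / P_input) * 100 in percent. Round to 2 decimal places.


Turbine efficiency = (output power / input power) * 100
eta = (2049.4 / 2293.5) * 100
eta = 89.36%

89.36


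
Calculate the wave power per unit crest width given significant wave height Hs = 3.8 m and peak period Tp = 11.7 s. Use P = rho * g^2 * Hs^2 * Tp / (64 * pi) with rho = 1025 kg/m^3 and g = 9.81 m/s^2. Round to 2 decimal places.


Apply wave power formula:
  g^2 = 9.81^2 = 96.2361
  Hs^2 = 3.8^2 = 14.44
  Numerator = rho * g^2 * Hs^2 * Tp = 1025 * 96.2361 * 14.44 * 11.7 = 16665369.04
  Denominator = 64 * pi = 201.0619
  P = 16665369.04 / 201.0619 = 82886.75 W/m

82886.75


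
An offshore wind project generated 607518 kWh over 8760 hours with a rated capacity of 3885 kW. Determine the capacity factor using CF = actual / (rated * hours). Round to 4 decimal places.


Capacity factor = actual output / maximum possible output
Maximum possible = rated * hours = 3885 * 8760 = 34032600 kWh
CF = 607518 / 34032600
CF = 0.0179

0.0179


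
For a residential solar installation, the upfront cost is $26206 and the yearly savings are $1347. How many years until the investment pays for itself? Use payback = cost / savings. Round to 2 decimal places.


Simple payback period = initial cost / annual savings
Payback = 26206 / 1347
Payback = 19.46 years

19.46


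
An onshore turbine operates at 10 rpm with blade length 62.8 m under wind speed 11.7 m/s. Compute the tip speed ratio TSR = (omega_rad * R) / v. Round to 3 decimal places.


Convert rotational speed to rad/s:
  omega = 10 * 2 * pi / 60 = 1.0472 rad/s
Compute tip speed:
  v_tip = omega * R = 1.0472 * 62.8 = 65.764 m/s
Tip speed ratio:
  TSR = v_tip / v_wind = 65.764 / 11.7 = 5.621

5.621


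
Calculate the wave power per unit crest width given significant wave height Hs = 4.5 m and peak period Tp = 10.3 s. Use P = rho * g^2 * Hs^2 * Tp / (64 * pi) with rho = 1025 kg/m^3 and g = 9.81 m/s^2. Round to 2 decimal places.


Apply wave power formula:
  g^2 = 9.81^2 = 96.2361
  Hs^2 = 4.5^2 = 20.25
  Numerator = rho * g^2 * Hs^2 * Tp = 1025 * 96.2361 * 20.25 * 10.3 = 20574255.67
  Denominator = 64 * pi = 201.0619
  P = 20574255.67 / 201.0619 = 102327.95 W/m

102327.95


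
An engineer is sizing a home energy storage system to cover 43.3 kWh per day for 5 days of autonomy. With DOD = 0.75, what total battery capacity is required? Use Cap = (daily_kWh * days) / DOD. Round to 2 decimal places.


Total energy needed = daily * days = 43.3 * 5 = 216.5 kWh
Account for depth of discharge:
  Cap = total_energy / DOD = 216.5 / 0.75
  Cap = 288.67 kWh

288.67


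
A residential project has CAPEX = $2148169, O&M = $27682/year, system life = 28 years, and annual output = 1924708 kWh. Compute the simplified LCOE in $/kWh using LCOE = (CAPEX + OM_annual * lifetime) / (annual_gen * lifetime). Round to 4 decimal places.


Total cost = CAPEX + OM * lifetime = 2148169 + 27682 * 28 = 2148169 + 775096 = 2923265
Total generation = annual * lifetime = 1924708 * 28 = 53891824 kWh
LCOE = 2923265 / 53891824
LCOE = 0.0542 $/kWh

0.0542


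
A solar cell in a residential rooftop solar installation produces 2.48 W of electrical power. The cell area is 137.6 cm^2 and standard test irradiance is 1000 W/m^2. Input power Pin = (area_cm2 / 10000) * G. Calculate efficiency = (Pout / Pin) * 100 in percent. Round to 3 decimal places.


First compute the input power:
  Pin = area_cm2 / 10000 * G = 137.6 / 10000 * 1000 = 13.76 W
Then compute efficiency:
  Efficiency = (Pout / Pin) * 100 = (2.48 / 13.76) * 100
  Efficiency = 18.023%

18.023


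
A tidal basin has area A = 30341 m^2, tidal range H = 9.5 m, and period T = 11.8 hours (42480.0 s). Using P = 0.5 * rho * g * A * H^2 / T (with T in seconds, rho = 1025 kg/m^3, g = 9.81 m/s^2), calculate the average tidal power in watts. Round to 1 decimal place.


Convert period to seconds: T = 11.8 * 3600 = 42480.0 s
H^2 = 9.5^2 = 90.25
P = 0.5 * rho * g * A * H^2 / T
P = 0.5 * 1025 * 9.81 * 30341 * 90.25 / 42480.0
P = 324082.4 W

324082.4


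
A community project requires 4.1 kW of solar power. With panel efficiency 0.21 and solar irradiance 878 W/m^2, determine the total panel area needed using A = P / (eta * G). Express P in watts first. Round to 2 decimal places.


Convert target power to watts: P = 4.1 * 1000 = 4100.0 W
Compute denominator: eta * G = 0.21 * 878 = 184.38
Required area A = P / (eta * G) = 4100.0 / 184.38
A = 22.24 m^2

22.24


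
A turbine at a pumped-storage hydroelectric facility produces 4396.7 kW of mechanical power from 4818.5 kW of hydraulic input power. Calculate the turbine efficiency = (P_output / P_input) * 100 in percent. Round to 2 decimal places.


Turbine efficiency = (output power / input power) * 100
eta = (4396.7 / 4818.5) * 100
eta = 91.25%

91.25


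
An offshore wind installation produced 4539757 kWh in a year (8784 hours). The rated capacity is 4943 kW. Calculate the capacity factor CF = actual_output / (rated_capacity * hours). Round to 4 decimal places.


Capacity factor = actual output / maximum possible output
Maximum possible = rated * hours = 4943 * 8784 = 43419312 kWh
CF = 4539757 / 43419312
CF = 0.1046

0.1046


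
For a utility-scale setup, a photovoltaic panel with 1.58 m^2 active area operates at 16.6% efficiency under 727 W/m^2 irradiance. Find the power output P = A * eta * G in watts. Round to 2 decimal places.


Use the solar power formula P = A * eta * G.
Given: A = 1.58 m^2, eta = 0.166, G = 727 W/m^2
P = 1.58 * 0.166 * 727
P = 190.68 W

190.68


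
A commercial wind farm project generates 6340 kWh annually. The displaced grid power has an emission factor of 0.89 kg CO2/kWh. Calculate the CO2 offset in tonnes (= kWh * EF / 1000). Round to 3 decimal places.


CO2 offset in kg = generation * emission_factor
CO2 offset = 6340 * 0.89 = 5642.6 kg
Convert to tonnes:
  CO2 offset = 5642.6 / 1000 = 5.643 tonnes

5.643


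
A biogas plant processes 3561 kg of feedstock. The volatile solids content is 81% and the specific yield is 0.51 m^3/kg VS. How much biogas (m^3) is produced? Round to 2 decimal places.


Compute volatile solids:
  VS = mass * VS_fraction = 3561 * 0.81 = 2884.41 kg
Calculate biogas volume:
  Biogas = VS * specific_yield = 2884.41 * 0.51
  Biogas = 1471.05 m^3

1471.05


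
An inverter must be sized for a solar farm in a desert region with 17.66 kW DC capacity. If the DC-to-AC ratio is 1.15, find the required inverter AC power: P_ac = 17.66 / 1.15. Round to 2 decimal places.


The inverter AC capacity is determined by the DC/AC ratio.
Given: P_dc = 17.66 kW, DC/AC ratio = 1.15
P_ac = P_dc / ratio = 17.66 / 1.15
P_ac = 15.36 kW

15.36


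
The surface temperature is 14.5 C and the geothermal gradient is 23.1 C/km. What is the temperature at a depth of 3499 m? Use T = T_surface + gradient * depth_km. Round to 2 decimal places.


Convert depth to km: 3499 / 1000 = 3.499 km
Temperature increase = gradient * depth_km = 23.1 * 3.499 = 80.83 C
Temperature at depth = T_surface + delta_T = 14.5 + 80.83
T = 95.33 C

95.33


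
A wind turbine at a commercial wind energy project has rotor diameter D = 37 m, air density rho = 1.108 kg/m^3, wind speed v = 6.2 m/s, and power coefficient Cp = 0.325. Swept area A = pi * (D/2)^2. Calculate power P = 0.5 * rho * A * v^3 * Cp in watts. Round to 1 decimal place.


Step 1 -- Compute swept area:
  A = pi * (D/2)^2 = pi * (37/2)^2 = 1075.21 m^2
Step 2 -- Apply wind power equation:
  P = 0.5 * rho * A * v^3 * Cp
  v^3 = 6.2^3 = 238.328
  P = 0.5 * 1.108 * 1075.21 * 238.328 * 0.325
  P = 46138.3 W

46138.3


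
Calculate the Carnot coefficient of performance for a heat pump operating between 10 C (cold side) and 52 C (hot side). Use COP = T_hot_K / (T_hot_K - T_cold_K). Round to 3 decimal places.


Convert to Kelvin:
  T_hot = 52 + 273.15 = 325.15 K
  T_cold = 10 + 273.15 = 283.15 K
Apply Carnot COP formula:
  COP = T_hot_K / (T_hot_K - T_cold_K) = 325.15 / 42.0
  COP = 7.742

7.742


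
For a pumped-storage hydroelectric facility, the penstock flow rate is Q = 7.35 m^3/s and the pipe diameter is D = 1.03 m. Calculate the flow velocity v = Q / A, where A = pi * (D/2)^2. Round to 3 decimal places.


Compute pipe cross-sectional area:
  A = pi * (D/2)^2 = pi * (1.03/2)^2 = 0.8332 m^2
Calculate velocity:
  v = Q / A = 7.35 / 0.8332
  v = 8.821 m/s

8.821


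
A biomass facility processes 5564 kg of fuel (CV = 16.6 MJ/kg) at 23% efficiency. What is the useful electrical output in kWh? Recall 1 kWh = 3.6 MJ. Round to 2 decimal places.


Total energy = mass * CV = 5564 * 16.6 = 92362.4 MJ
Useful energy = total * eta = 92362.4 * 0.23 = 21243.35 MJ
Convert to kWh: 21243.35 / 3.6
Useful energy = 5900.93 kWh

5900.93


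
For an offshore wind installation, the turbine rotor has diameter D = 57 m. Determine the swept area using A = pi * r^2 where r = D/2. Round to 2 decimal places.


Compute the rotor radius:
  r = D / 2 = 57 / 2 = 28.5 m
Calculate swept area:
  A = pi * r^2 = pi * 28.5^2
  A = 2551.76 m^2

2551.76


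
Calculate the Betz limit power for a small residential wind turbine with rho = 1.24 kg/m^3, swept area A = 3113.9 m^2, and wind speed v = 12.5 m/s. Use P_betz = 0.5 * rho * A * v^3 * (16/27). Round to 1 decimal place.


The Betz coefficient Cp_max = 16/27 = 0.5926
v^3 = 12.5^3 = 1953.125
P_betz = 0.5 * rho * A * v^3 * Cp_max
P_betz = 0.5 * 1.24 * 3113.9 * 1953.125 * 0.5926
P_betz = 2234511.6 W

2234511.6


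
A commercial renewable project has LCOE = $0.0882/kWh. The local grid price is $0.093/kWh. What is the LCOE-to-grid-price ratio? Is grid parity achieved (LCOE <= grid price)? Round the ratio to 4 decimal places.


Compare LCOE to grid price:
  LCOE = $0.0882/kWh, Grid price = $0.093/kWh
  Ratio = LCOE / grid_price = 0.0882 / 0.093 = 0.9484
  Grid parity achieved (ratio <= 1)? yes

0.9484


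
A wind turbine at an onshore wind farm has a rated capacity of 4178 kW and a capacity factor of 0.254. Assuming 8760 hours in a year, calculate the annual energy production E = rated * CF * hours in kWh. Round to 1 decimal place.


Annual energy = rated_kW * capacity_factor * hours_per_year
Given: P_rated = 4178 kW, CF = 0.254, hours = 8760
E = 4178 * 0.254 * 8760
E = 9296217.1 kWh

9296217.1


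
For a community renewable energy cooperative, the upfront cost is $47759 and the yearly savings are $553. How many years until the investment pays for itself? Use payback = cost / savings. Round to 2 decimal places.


Simple payback period = initial cost / annual savings
Payback = 47759 / 553
Payback = 86.36 years

86.36


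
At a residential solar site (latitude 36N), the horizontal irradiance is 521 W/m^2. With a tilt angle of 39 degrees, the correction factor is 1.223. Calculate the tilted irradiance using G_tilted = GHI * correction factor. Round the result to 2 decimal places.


Identify the given values:
  GHI = 521 W/m^2, tilt correction factor = 1.223
Apply the formula G_tilted = GHI * factor:
  G_tilted = 521 * 1.223
  G_tilted = 637.18 W/m^2

637.18


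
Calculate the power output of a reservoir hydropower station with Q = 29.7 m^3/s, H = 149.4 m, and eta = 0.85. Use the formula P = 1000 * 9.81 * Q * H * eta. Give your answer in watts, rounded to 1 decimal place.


Apply the hydropower formula P = rho * g * Q * H * eta
rho * g = 1000 * 9.81 = 9810.0
P = 9810.0 * 29.7 * 149.4 * 0.85
P = 36999425.4 W

36999425.4


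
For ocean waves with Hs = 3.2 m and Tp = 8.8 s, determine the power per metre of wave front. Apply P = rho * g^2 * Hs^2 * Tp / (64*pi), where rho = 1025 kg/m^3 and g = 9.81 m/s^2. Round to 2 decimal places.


Apply wave power formula:
  g^2 = 9.81^2 = 96.2361
  Hs^2 = 3.2^2 = 10.24
  Numerator = rho * g^2 * Hs^2 * Tp = 1025 * 96.2361 * 10.24 * 8.8 = 8888828.13
  Denominator = 64 * pi = 201.0619
  P = 8888828.13 / 201.0619 = 44209.40 W/m

44209.40


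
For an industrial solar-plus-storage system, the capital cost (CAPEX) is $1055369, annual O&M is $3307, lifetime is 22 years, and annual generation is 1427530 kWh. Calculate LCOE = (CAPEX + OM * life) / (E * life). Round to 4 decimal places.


Total cost = CAPEX + OM * lifetime = 1055369 + 3307 * 22 = 1055369 + 72754 = 1128123
Total generation = annual * lifetime = 1427530 * 22 = 31405660 kWh
LCOE = 1128123 / 31405660
LCOE = 0.0359 $/kWh

0.0359


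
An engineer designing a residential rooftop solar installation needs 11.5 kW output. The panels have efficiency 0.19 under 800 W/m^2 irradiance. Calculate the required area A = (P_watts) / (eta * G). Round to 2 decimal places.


Convert target power to watts: P = 11.5 * 1000 = 11500.0 W
Compute denominator: eta * G = 0.19 * 800 = 152.0
Required area A = P / (eta * G) = 11500.0 / 152.0
A = 75.66 m^2

75.66


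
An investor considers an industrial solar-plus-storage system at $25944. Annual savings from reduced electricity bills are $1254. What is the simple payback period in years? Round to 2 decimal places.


Simple payback period = initial cost / annual savings
Payback = 25944 / 1254
Payback = 20.69 years

20.69


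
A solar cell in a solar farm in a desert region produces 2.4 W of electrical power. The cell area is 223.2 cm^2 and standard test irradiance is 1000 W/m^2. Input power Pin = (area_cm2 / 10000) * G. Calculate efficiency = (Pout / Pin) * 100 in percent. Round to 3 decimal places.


First compute the input power:
  Pin = area_cm2 / 10000 * G = 223.2 / 10000 * 1000 = 22.32 W
Then compute efficiency:
  Efficiency = (Pout / Pin) * 100 = (2.4 / 22.32) * 100
  Efficiency = 10.753%

10.753


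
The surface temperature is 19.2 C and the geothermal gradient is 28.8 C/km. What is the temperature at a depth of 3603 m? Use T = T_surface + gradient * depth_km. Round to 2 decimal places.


Convert depth to km: 3603 / 1000 = 3.603 km
Temperature increase = gradient * depth_km = 28.8 * 3.603 = 103.77 C
Temperature at depth = T_surface + delta_T = 19.2 + 103.77
T = 122.97 C

122.97


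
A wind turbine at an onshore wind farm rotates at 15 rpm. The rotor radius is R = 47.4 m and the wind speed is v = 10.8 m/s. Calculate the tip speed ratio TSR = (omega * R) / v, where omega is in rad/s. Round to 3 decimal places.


Convert rotational speed to rad/s:
  omega = 15 * 2 * pi / 60 = 1.5708 rad/s
Compute tip speed:
  v_tip = omega * R = 1.5708 * 47.4 = 74.456 m/s
Tip speed ratio:
  TSR = v_tip / v_wind = 74.456 / 10.8 = 6.894

6.894


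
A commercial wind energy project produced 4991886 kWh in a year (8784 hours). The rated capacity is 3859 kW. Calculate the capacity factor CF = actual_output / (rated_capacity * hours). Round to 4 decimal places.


Capacity factor = actual output / maximum possible output
Maximum possible = rated * hours = 3859 * 8784 = 33897456 kWh
CF = 4991886 / 33897456
CF = 0.1473

0.1473


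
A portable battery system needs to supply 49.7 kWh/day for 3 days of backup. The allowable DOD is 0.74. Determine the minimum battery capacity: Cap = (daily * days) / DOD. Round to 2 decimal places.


Total energy needed = daily * days = 49.7 * 3 = 149.1 kWh
Account for depth of discharge:
  Cap = total_energy / DOD = 149.1 / 0.74
  Cap = 201.49 kWh

201.49


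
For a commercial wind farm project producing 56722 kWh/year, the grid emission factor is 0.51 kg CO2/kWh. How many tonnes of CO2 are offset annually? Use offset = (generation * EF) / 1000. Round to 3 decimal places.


CO2 offset in kg = generation * emission_factor
CO2 offset = 56722 * 0.51 = 28928.22 kg
Convert to tonnes:
  CO2 offset = 28928.22 / 1000 = 28.928 tonnes

28.928


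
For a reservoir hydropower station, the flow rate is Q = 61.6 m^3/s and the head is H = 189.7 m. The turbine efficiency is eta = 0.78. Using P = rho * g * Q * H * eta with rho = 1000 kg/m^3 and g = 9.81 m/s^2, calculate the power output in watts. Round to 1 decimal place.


Apply the hydropower formula P = rho * g * Q * H * eta
rho * g = 1000 * 9.81 = 9810.0
P = 9810.0 * 61.6 * 189.7 * 0.78
P = 89415261.9 W

89415261.9


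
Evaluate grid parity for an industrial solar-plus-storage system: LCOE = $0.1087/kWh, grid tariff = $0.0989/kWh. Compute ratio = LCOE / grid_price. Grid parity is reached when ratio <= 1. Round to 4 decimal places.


Compare LCOE to grid price:
  LCOE = $0.1087/kWh, Grid price = $0.0989/kWh
  Ratio = LCOE / grid_price = 0.1087 / 0.0989 = 1.0991
  Grid parity achieved (ratio <= 1)? no

1.0991


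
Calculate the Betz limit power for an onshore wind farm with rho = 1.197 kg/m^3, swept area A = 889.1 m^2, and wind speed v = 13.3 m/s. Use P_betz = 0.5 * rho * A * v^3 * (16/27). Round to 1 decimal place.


The Betz coefficient Cp_max = 16/27 = 0.5926
v^3 = 13.3^3 = 2352.637
P_betz = 0.5 * rho * A * v^3 * Cp_max
P_betz = 0.5 * 1.197 * 889.1 * 2352.637 * 0.5926
P_betz = 741866.7 W

741866.7


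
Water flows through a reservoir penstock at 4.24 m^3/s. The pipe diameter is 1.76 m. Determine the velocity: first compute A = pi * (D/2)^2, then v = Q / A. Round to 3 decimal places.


Compute pipe cross-sectional area:
  A = pi * (D/2)^2 = pi * (1.76/2)^2 = 2.4328 m^2
Calculate velocity:
  v = Q / A = 4.24 / 2.4328
  v = 1.743 m/s

1.743


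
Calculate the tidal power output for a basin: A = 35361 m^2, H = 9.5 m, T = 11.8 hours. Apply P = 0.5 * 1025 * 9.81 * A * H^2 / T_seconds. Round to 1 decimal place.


Convert period to seconds: T = 11.8 * 3600 = 42480.0 s
H^2 = 9.5^2 = 90.25
P = 0.5 * rho * g * A * H^2 / T
P = 0.5 * 1025 * 9.81 * 35361 * 90.25 / 42480.0
P = 377702.7 W

377702.7


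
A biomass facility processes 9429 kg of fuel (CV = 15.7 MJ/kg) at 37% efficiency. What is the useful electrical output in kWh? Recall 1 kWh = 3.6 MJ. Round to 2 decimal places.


Total energy = mass * CV = 9429 * 15.7 = 148035.3 MJ
Useful energy = total * eta = 148035.3 * 0.37 = 54773.06 MJ
Convert to kWh: 54773.06 / 3.6
Useful energy = 15214.74 kWh

15214.74


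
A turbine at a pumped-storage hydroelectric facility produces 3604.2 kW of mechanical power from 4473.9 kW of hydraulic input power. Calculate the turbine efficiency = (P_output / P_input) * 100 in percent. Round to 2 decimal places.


Turbine efficiency = (output power / input power) * 100
eta = (3604.2 / 4473.9) * 100
eta = 80.56%

80.56


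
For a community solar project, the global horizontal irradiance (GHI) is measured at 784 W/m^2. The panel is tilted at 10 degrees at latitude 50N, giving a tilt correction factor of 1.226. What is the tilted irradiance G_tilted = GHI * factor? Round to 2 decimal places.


Identify the given values:
  GHI = 784 W/m^2, tilt correction factor = 1.226
Apply the formula G_tilted = GHI * factor:
  G_tilted = 784 * 1.226
  G_tilted = 961.18 W/m^2

961.18


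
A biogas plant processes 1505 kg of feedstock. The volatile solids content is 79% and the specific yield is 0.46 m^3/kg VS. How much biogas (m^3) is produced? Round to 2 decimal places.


Compute volatile solids:
  VS = mass * VS_fraction = 1505 * 0.79 = 1188.95 kg
Calculate biogas volume:
  Biogas = VS * specific_yield = 1188.95 * 0.46
  Biogas = 546.92 m^3

546.92


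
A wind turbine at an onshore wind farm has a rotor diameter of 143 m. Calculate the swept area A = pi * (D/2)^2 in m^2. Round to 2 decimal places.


Compute the rotor radius:
  r = D / 2 = 143 / 2 = 71.5 m
Calculate swept area:
  A = pi * r^2 = pi * 71.5^2
  A = 16060.61 m^2

16060.61


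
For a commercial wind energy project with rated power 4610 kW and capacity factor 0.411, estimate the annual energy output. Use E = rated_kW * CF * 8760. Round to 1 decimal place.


Annual energy = rated_kW * capacity_factor * hours_per_year
Given: P_rated = 4610 kW, CF = 0.411, hours = 8760
E = 4610 * 0.411 * 8760
E = 16597659.6 kWh

16597659.6


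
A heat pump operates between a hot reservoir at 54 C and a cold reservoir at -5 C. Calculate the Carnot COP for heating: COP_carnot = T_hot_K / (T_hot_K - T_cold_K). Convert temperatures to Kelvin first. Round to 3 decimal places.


Convert to Kelvin:
  T_hot = 54 + 273.15 = 327.15 K
  T_cold = -5 + 273.15 = 268.15 K
Apply Carnot COP formula:
  COP = T_hot_K / (T_hot_K - T_cold_K) = 327.15 / 59.0
  COP = 5.545

5.545


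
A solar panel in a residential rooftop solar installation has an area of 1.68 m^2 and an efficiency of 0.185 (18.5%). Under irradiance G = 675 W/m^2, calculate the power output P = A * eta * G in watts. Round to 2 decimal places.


Use the solar power formula P = A * eta * G.
Given: A = 1.68 m^2, eta = 0.185, G = 675 W/m^2
P = 1.68 * 0.185 * 675
P = 209.79 W

209.79


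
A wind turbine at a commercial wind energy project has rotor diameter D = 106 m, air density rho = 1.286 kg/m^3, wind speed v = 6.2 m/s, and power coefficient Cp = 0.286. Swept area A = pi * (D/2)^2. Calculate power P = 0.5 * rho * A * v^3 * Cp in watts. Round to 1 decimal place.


Step 1 -- Compute swept area:
  A = pi * (D/2)^2 = pi * (106/2)^2 = 8824.73 m^2
Step 2 -- Apply wind power equation:
  P = 0.5 * rho * A * v^3 * Cp
  v^3 = 6.2^3 = 238.328
  P = 0.5 * 1.286 * 8824.73 * 238.328 * 0.286
  P = 386770.8 W

386770.8


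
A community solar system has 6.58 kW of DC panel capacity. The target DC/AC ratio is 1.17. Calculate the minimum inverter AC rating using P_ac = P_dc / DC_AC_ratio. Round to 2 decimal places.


The inverter AC capacity is determined by the DC/AC ratio.
Given: P_dc = 6.58 kW, DC/AC ratio = 1.17
P_ac = P_dc / ratio = 6.58 / 1.17
P_ac = 5.62 kW

5.62


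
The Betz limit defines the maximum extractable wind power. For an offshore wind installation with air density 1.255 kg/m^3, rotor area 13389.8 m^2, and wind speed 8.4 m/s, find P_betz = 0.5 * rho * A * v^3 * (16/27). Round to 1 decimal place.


The Betz coefficient Cp_max = 16/27 = 0.5926
v^3 = 8.4^3 = 592.704
P_betz = 0.5 * rho * A * v^3 * Cp_max
P_betz = 0.5 * 1.255 * 13389.8 * 592.704 * 0.5926
P_betz = 2951086.2 W

2951086.2


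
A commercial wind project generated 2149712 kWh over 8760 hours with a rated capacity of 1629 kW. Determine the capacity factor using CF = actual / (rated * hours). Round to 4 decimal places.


Capacity factor = actual output / maximum possible output
Maximum possible = rated * hours = 1629 * 8760 = 14270040 kWh
CF = 2149712 / 14270040
CF = 0.1506

0.1506


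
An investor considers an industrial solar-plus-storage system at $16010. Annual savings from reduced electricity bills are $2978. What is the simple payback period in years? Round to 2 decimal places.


Simple payback period = initial cost / annual savings
Payback = 16010 / 2978
Payback = 5.38 years

5.38


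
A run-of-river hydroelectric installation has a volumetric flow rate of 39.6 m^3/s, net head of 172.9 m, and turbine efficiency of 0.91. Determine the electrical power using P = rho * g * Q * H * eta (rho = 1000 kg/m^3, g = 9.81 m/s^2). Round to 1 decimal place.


Apply the hydropower formula P = rho * g * Q * H * eta
rho * g = 1000 * 9.81 = 9810.0
P = 9810.0 * 39.6 * 172.9 * 0.91
P = 61122425.4 W

61122425.4


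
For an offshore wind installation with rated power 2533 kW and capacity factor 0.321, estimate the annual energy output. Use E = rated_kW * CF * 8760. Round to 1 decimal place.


Annual energy = rated_kW * capacity_factor * hours_per_year
Given: P_rated = 2533 kW, CF = 0.321, hours = 8760
E = 2533 * 0.321 * 8760
E = 7122694.7 kWh

7122694.7


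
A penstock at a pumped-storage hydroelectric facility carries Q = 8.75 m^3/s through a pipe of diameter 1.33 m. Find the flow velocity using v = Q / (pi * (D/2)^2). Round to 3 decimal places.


Compute pipe cross-sectional area:
  A = pi * (D/2)^2 = pi * (1.33/2)^2 = 1.3893 m^2
Calculate velocity:
  v = Q / A = 8.75 / 1.3893
  v = 6.298 m/s

6.298


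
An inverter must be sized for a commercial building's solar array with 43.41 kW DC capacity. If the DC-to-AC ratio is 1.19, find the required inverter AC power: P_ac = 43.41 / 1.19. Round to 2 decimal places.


The inverter AC capacity is determined by the DC/AC ratio.
Given: P_dc = 43.41 kW, DC/AC ratio = 1.19
P_ac = P_dc / ratio = 43.41 / 1.19
P_ac = 36.48 kW

36.48


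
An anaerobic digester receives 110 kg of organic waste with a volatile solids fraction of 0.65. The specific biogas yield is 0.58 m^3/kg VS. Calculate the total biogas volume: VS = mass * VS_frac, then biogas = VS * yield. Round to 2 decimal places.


Compute volatile solids:
  VS = mass * VS_fraction = 110 * 0.65 = 71.5 kg
Calculate biogas volume:
  Biogas = VS * specific_yield = 71.5 * 0.58
  Biogas = 41.47 m^3

41.47


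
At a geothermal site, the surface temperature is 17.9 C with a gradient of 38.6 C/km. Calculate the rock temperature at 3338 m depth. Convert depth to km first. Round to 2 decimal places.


Convert depth to km: 3338 / 1000 = 3.338 km
Temperature increase = gradient * depth_km = 38.6 * 3.338 = 128.85 C
Temperature at depth = T_surface + delta_T = 17.9 + 128.85
T = 146.75 C

146.75


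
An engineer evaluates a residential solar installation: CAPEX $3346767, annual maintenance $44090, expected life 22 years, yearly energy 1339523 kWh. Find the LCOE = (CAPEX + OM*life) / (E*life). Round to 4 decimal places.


Total cost = CAPEX + OM * lifetime = 3346767 + 44090 * 22 = 3346767 + 969980 = 4316747
Total generation = annual * lifetime = 1339523 * 22 = 29469506 kWh
LCOE = 4316747 / 29469506
LCOE = 0.1465 $/kWh

0.1465


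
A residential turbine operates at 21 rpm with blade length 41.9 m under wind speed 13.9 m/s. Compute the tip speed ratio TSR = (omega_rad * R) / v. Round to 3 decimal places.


Convert rotational speed to rad/s:
  omega = 21 * 2 * pi / 60 = 2.1991 rad/s
Compute tip speed:
  v_tip = omega * R = 2.1991 * 41.9 = 92.143 m/s
Tip speed ratio:
  TSR = v_tip / v_wind = 92.143 / 13.9 = 6.629

6.629


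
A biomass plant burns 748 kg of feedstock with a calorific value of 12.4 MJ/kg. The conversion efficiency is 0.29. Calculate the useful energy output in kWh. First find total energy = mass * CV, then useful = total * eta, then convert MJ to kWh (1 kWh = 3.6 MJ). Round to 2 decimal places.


Total energy = mass * CV = 748 * 12.4 = 9275.2 MJ
Useful energy = total * eta = 9275.2 * 0.29 = 2689.81 MJ
Convert to kWh: 2689.81 / 3.6
Useful energy = 747.17 kWh

747.17


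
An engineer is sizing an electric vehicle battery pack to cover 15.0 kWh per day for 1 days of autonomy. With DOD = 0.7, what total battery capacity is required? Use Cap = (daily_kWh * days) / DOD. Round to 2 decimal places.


Total energy needed = daily * days = 15.0 * 1 = 15.0 kWh
Account for depth of discharge:
  Cap = total_energy / DOD = 15.0 / 0.7
  Cap = 21.43 kWh

21.43


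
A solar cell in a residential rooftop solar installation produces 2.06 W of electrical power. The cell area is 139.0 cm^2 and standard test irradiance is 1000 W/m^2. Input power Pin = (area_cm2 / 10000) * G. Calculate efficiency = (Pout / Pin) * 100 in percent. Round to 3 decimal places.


First compute the input power:
  Pin = area_cm2 / 10000 * G = 139.0 / 10000 * 1000 = 13.9 W
Then compute efficiency:
  Efficiency = (Pout / Pin) * 100 = (2.06 / 13.9) * 100
  Efficiency = 14.820%

14.820


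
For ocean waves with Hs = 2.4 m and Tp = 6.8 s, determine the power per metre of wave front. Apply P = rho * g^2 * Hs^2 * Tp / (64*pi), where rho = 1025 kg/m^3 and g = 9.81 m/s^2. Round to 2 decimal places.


Apply wave power formula:
  g^2 = 9.81^2 = 96.2361
  Hs^2 = 2.4^2 = 5.76
  Numerator = rho * g^2 * Hs^2 * Tp = 1025 * 96.2361 * 5.76 * 6.8 = 3863609.95
  Denominator = 64 * pi = 201.0619
  P = 3863609.95 / 201.0619 = 19216.02 W/m

19216.02


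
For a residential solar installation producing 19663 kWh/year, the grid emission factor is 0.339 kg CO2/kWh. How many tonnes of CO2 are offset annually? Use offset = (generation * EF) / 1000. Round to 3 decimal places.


CO2 offset in kg = generation * emission_factor
CO2 offset = 19663 * 0.339 = 6665.76 kg
Convert to tonnes:
  CO2 offset = 6665.76 / 1000 = 6.666 tonnes

6.666


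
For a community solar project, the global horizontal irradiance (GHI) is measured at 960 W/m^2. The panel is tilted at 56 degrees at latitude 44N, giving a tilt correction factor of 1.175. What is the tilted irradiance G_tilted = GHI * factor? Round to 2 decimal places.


Identify the given values:
  GHI = 960 W/m^2, tilt correction factor = 1.175
Apply the formula G_tilted = GHI * factor:
  G_tilted = 960 * 1.175
  G_tilted = 1128.00 W/m^2

1128.00


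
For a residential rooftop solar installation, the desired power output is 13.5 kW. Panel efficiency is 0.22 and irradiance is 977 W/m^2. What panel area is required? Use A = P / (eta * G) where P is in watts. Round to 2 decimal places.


Convert target power to watts: P = 13.5 * 1000 = 13500.0 W
Compute denominator: eta * G = 0.22 * 977 = 214.94
Required area A = P / (eta * G) = 13500.0 / 214.94
A = 62.81 m^2

62.81


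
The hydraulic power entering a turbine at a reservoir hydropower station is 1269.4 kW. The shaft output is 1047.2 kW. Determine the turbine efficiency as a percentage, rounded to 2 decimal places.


Turbine efficiency = (output power / input power) * 100
eta = (1047.2 / 1269.4) * 100
eta = 82.50%

82.50


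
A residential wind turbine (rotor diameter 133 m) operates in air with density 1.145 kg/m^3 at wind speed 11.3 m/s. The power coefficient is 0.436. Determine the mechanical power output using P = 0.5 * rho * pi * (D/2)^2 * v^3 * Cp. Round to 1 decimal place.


Step 1 -- Compute swept area:
  A = pi * (D/2)^2 = pi * (133/2)^2 = 13892.91 m^2
Step 2 -- Apply wind power equation:
  P = 0.5 * rho * A * v^3 * Cp
  v^3 = 11.3^3 = 1442.897
  P = 0.5 * 1.145 * 13892.91 * 1442.897 * 0.436
  P = 5003690.9 W

5003690.9


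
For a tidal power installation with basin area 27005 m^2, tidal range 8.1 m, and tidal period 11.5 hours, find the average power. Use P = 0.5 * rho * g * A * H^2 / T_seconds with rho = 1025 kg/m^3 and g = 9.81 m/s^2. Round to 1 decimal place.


Convert period to seconds: T = 11.5 * 3600 = 41400.0 s
H^2 = 8.1^2 = 65.61
P = 0.5 * rho * g * A * H^2 / T
P = 0.5 * 1025 * 9.81 * 27005 * 65.61 / 41400.0
P = 215167.5 W

215167.5


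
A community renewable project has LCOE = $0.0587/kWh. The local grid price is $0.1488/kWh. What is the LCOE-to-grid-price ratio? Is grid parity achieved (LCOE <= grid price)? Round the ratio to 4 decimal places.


Compare LCOE to grid price:
  LCOE = $0.0587/kWh, Grid price = $0.1488/kWh
  Ratio = LCOE / grid_price = 0.0587 / 0.1488 = 0.3945
  Grid parity achieved (ratio <= 1)? yes

0.3945


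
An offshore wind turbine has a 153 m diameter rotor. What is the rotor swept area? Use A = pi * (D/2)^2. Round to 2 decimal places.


Compute the rotor radius:
  r = D / 2 = 153 / 2 = 76.5 m
Calculate swept area:
  A = pi * r^2 = pi * 76.5^2
  A = 18385.39 m^2

18385.39


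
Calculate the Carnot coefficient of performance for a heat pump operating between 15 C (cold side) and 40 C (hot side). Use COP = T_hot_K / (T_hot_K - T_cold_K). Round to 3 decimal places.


Convert to Kelvin:
  T_hot = 40 + 273.15 = 313.15 K
  T_cold = 15 + 273.15 = 288.15 K
Apply Carnot COP formula:
  COP = T_hot_K / (T_hot_K - T_cold_K) = 313.15 / 25.0
  COP = 12.526

12.526


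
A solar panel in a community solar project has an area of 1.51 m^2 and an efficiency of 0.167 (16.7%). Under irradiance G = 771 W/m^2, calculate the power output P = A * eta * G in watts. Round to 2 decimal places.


Use the solar power formula P = A * eta * G.
Given: A = 1.51 m^2, eta = 0.167, G = 771 W/m^2
P = 1.51 * 0.167 * 771
P = 194.42 W

194.42


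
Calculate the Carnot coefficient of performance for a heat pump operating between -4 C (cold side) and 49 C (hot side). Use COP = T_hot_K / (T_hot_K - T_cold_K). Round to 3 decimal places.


Convert to Kelvin:
  T_hot = 49 + 273.15 = 322.15 K
  T_cold = -4 + 273.15 = 269.15 K
Apply Carnot COP formula:
  COP = T_hot_K / (T_hot_K - T_cold_K) = 322.15 / 53.0
  COP = 6.078

6.078


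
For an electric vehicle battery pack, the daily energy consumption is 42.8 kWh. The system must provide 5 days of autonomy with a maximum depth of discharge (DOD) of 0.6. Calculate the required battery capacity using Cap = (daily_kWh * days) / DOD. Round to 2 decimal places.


Total energy needed = daily * days = 42.8 * 5 = 214.0 kWh
Account for depth of discharge:
  Cap = total_energy / DOD = 214.0 / 0.6
  Cap = 356.67 kWh

356.67


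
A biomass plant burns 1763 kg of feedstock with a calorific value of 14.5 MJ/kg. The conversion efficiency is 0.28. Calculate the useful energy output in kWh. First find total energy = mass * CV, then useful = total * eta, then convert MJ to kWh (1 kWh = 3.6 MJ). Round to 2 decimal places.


Total energy = mass * CV = 1763 * 14.5 = 25563.5 MJ
Useful energy = total * eta = 25563.5 * 0.28 = 7157.78 MJ
Convert to kWh: 7157.78 / 3.6
Useful energy = 1988.27 kWh

1988.27


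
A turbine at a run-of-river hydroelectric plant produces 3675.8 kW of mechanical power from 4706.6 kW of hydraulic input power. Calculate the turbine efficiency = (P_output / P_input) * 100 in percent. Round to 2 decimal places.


Turbine efficiency = (output power / input power) * 100
eta = (3675.8 / 4706.6) * 100
eta = 78.10%

78.10


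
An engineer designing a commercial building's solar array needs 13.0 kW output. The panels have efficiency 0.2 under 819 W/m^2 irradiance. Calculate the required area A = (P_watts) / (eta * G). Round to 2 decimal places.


Convert target power to watts: P = 13.0 * 1000 = 13000.0 W
Compute denominator: eta * G = 0.2 * 819 = 163.8
Required area A = P / (eta * G) = 13000.0 / 163.8
A = 79.37 m^2

79.37


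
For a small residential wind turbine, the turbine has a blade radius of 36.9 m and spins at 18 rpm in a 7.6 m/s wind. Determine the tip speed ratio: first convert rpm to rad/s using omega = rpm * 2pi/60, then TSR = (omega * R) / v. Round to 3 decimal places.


Convert rotational speed to rad/s:
  omega = 18 * 2 * pi / 60 = 1.885 rad/s
Compute tip speed:
  v_tip = omega * R = 1.885 * 36.9 = 69.555 m/s
Tip speed ratio:
  TSR = v_tip / v_wind = 69.555 / 7.6 = 9.152

9.152


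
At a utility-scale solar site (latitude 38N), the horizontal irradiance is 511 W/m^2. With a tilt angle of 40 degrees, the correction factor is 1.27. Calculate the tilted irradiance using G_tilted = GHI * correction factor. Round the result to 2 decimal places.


Identify the given values:
  GHI = 511 W/m^2, tilt correction factor = 1.27
Apply the formula G_tilted = GHI * factor:
  G_tilted = 511 * 1.27
  G_tilted = 648.97 W/m^2

648.97


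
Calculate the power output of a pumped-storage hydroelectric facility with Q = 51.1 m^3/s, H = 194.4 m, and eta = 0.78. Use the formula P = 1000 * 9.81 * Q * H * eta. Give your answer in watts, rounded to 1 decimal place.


Apply the hydropower formula P = rho * g * Q * H * eta
rho * g = 1000 * 9.81 = 9810.0
P = 9810.0 * 51.1 * 194.4 * 0.78
P = 76011756.9 W

76011756.9


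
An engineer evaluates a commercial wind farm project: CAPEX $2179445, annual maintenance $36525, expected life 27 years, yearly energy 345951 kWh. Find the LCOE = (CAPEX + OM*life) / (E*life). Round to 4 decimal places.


Total cost = CAPEX + OM * lifetime = 2179445 + 36525 * 27 = 2179445 + 986175 = 3165620
Total generation = annual * lifetime = 345951 * 27 = 9340677 kWh
LCOE = 3165620 / 9340677
LCOE = 0.3389 $/kWh

0.3389


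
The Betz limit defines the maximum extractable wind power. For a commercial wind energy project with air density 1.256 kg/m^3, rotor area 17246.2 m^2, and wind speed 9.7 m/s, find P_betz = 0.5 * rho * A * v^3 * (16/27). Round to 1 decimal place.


The Betz coefficient Cp_max = 16/27 = 0.5926
v^3 = 9.7^3 = 912.673
P_betz = 0.5 * rho * A * v^3 * Cp_max
P_betz = 0.5 * 1.256 * 17246.2 * 912.673 * 0.5926
P_betz = 5857664.4 W

5857664.4


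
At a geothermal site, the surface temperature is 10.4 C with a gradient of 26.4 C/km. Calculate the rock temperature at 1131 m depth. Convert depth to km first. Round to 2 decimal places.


Convert depth to km: 1131 / 1000 = 1.131 km
Temperature increase = gradient * depth_km = 26.4 * 1.131 = 29.86 C
Temperature at depth = T_surface + delta_T = 10.4 + 29.86
T = 40.26 C

40.26


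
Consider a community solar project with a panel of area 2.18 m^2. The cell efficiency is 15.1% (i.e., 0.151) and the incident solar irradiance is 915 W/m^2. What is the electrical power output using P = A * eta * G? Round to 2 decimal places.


Use the solar power formula P = A * eta * G.
Given: A = 2.18 m^2, eta = 0.151, G = 915 W/m^2
P = 2.18 * 0.151 * 915
P = 301.20 W

301.20


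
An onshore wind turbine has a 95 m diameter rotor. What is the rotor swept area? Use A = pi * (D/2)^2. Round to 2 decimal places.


Compute the rotor radius:
  r = D / 2 = 95 / 2 = 47.5 m
Calculate swept area:
  A = pi * r^2 = pi * 47.5^2
  A = 7088.22 m^2

7088.22


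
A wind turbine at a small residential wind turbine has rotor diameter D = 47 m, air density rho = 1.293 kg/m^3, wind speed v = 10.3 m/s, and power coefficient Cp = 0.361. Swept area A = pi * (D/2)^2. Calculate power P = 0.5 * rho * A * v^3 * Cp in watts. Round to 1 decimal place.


Step 1 -- Compute swept area:
  A = pi * (D/2)^2 = pi * (47/2)^2 = 1734.94 m^2
Step 2 -- Apply wind power equation:
  P = 0.5 * rho * A * v^3 * Cp
  v^3 = 10.3^3 = 1092.727
  P = 0.5 * 1.293 * 1734.94 * 1092.727 * 0.361
  P = 442459.0 W

442459.0


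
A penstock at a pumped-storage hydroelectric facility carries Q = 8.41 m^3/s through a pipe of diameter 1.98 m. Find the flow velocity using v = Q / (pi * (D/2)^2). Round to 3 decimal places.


Compute pipe cross-sectional area:
  A = pi * (D/2)^2 = pi * (1.98/2)^2 = 3.0791 m^2
Calculate velocity:
  v = Q / A = 8.41 / 3.0791
  v = 2.731 m/s

2.731


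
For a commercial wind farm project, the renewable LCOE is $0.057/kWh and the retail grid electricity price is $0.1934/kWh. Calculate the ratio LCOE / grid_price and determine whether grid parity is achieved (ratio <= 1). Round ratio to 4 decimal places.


Compare LCOE to grid price:
  LCOE = $0.057/kWh, Grid price = $0.1934/kWh
  Ratio = LCOE / grid_price = 0.057 / 0.1934 = 0.2947
  Grid parity achieved (ratio <= 1)? yes

0.2947


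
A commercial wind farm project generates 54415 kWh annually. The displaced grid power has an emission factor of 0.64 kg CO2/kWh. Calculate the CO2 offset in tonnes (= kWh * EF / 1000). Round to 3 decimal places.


CO2 offset in kg = generation * emission_factor
CO2 offset = 54415 * 0.64 = 34825.6 kg
Convert to tonnes:
  CO2 offset = 34825.6 / 1000 = 34.826 tonnes

34.826


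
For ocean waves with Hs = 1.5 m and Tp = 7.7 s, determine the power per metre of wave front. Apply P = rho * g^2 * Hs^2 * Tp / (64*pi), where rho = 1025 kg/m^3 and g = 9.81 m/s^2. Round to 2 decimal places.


Apply wave power formula:
  g^2 = 9.81^2 = 96.2361
  Hs^2 = 1.5^2 = 2.25
  Numerator = rho * g^2 * Hs^2 * Tp = 1025 * 96.2361 * 2.25 * 7.7 = 1708972.69
  Denominator = 64 * pi = 201.0619
  P = 1708972.69 / 201.0619 = 8499.73 W/m

8499.73
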